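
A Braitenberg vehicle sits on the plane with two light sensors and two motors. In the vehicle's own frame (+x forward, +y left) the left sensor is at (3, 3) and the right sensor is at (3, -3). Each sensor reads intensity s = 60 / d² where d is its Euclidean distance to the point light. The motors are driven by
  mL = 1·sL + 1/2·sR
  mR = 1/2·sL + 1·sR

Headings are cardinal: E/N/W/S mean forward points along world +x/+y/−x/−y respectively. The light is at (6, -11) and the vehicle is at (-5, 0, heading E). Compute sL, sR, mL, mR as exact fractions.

left sensor world pos  = (-2, 3); dL² = 260
right sensor world pos = (-2, -3); dR² = 128
sL = 60/260 = 3/13
sR = 60/128 = 15/32
mL = 1·sL + 1/2·sR = 387/832
mR = 1/2·sL + 1·sR = 243/416

3/13 15/32 387/832 243/416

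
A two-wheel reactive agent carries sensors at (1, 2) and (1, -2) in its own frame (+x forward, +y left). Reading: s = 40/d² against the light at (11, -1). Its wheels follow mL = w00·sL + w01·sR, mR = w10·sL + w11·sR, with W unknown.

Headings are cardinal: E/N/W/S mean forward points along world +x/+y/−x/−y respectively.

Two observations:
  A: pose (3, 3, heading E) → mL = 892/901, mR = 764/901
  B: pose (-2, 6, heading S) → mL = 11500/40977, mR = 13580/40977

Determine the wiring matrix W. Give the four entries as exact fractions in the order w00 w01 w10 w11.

obs A: pose=(3,3,E) → sL=8/17, sR=40/53, mL=892/901, mR=764/901
obs B: pose=(-2,6,S) → sL=40/157, sR=40/261, mL=11500/40977, mR=13580/40977
sensor matrix S = [[8/17, 40/53], [40/157, 40/261]]; det S = -4436480/36920277
solve [mL_A; mL_B] = S·[w00; w01] and [mR_A; mR_B] = S·[w10; w11]:
  w00 = 1/2, w01 = 1, w10 = 1, w11 = 1/2

1/2 1 1 1/2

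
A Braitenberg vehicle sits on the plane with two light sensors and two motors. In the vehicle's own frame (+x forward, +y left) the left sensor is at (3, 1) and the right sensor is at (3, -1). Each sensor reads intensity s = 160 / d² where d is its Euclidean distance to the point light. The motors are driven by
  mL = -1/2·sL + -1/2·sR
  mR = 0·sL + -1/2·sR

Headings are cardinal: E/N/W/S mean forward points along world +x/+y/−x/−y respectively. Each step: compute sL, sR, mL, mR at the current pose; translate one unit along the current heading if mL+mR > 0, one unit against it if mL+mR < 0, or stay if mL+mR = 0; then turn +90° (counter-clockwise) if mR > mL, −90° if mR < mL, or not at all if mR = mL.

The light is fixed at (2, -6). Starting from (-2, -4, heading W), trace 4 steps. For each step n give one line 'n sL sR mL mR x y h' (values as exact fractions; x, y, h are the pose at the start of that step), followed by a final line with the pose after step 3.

n=0: pose=(-2,-4,W); sL=16/5, sR=80/29; mL=-432/145, mR=-40/29; mL+mR=-632/145 → advance -1; mR−mL=8/5 → turn +1·90°
n=1: pose=(-1,-4,S); sL=32, sR=160/17; mL=-352/17, mR=-80/17; mL+mR=-432/17 → advance -1; mR−mL=16 → turn +1·90°
n=2: pose=(-1,-3,E); sL=10, sR=40; mL=-25, mR=-20; mL+mR=-45 → advance -1; mR−mL=5 → turn +1·90°
n=3: pose=(-2,-3,N); sL=160/61, sR=32/9; mL=-1696/549, mR=-16/9; mL+mR=-2672/549 → advance -1; mR−mL=80/61 → turn +1·90°

0 16/5 80/29 -432/145 -40/29 -2 -4 W
1 32 160/17 -352/17 -80/17 -1 -4 S
2 10 40 -25 -20 -1 -3 E
3 160/61 32/9 -1696/549 -16/9 -2 -3 N
final -2 -4 W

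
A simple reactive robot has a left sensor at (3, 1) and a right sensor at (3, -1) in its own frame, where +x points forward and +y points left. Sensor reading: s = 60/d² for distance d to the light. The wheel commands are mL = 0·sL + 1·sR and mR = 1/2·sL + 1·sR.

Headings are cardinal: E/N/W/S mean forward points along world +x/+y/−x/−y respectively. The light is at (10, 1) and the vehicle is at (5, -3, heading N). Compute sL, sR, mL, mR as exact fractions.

left sensor world pos  = (4, 0); dL² = 37
right sensor world pos = (6, 0); dR² = 17
sL = 60/37 = 60/37
sR = 60/17 = 60/17
mL = 0·sL + 1·sR = 60/17
mR = 1/2·sL + 1·sR = 2730/629

60/37 60/17 60/17 2730/629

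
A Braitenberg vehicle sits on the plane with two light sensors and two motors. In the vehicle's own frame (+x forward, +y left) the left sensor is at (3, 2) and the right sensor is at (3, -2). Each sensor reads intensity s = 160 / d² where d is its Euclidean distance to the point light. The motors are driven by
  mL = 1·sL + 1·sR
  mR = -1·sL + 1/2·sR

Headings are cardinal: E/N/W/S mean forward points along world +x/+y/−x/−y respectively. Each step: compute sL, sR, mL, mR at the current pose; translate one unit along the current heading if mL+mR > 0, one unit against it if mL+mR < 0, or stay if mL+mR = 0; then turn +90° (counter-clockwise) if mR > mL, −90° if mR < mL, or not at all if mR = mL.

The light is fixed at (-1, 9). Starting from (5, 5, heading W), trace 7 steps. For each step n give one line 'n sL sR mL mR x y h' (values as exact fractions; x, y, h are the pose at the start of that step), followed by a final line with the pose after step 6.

0 32/9 160/13 1856/117 304/117 5 5 W
1 16 16/5 96/5 -72/5 4 5 N
2 32/13 160/89 4928/1157 -1808/1157 4 6 E
3 8/5 40/13 304/65 -4/65 5 6 S
4 32/9 160/13 1856/117 304/117 5 5 W
5 16 16/5 96/5 -72/5 4 5 N
6 32/13 160/89 4928/1157 -1808/1157 4 6 E
final 5 6 S

n=0: pose=(5,5,W); sL=32/9, sR=160/13; mL=1856/117, mR=304/117; mL+mR=240/13 → advance +1; mR−mL=-1552/117 → turn -1·90°
n=1: pose=(4,5,N); sL=16, sR=16/5; mL=96/5, mR=-72/5; mL+mR=24/5 → advance +1; mR−mL=-168/5 → turn -1·90°
n=2: pose=(4,6,E); sL=32/13, sR=160/89; mL=4928/1157, mR=-1808/1157; mL+mR=240/89 → advance +1; mR−mL=-6736/1157 → turn -1·90°
n=3: pose=(5,6,S); sL=8/5, sR=40/13; mL=304/65, mR=-4/65; mL+mR=60/13 → advance +1; mR−mL=-308/65 → turn -1·90°
n=4: pose=(5,5,W); sL=32/9, sR=160/13; mL=1856/117, mR=304/117; mL+mR=240/13 → advance +1; mR−mL=-1552/117 → turn -1·90°
n=5: pose=(4,5,N); sL=16, sR=16/5; mL=96/5, mR=-72/5; mL+mR=24/5 → advance +1; mR−mL=-168/5 → turn -1·90°
n=6: pose=(4,6,E); sL=32/13, sR=160/89; mL=4928/1157, mR=-1808/1157; mL+mR=240/89 → advance +1; mR−mL=-6736/1157 → turn -1·90°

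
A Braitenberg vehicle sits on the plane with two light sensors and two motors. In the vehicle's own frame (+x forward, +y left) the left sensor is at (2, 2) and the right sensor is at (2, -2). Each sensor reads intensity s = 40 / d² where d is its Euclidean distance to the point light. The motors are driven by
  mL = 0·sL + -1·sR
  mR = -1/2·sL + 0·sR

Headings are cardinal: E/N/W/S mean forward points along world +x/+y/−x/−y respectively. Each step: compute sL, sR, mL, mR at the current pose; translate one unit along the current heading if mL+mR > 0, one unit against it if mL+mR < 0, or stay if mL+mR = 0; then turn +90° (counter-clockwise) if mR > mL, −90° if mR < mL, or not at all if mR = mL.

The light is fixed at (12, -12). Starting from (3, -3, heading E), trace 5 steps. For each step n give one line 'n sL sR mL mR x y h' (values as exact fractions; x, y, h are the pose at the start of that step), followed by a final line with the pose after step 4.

n=0: pose=(3,-3,E); sL=4/17, sR=20/49; mL=-20/49, mR=-2/17; mL+mR=-438/833 → advance -1; mR−mL=242/833 → turn +1·90°
n=1: pose=(2,-3,N); sL=8/53, sR=8/37; mL=-8/37, mR=-4/53; mL+mR=-572/1961 → advance -1; mR−mL=276/1961 → turn +1·90°
n=2: pose=(2,-4,W); sL=2/9, sR=10/61; mL=-10/61, mR=-1/9; mL+mR=-151/549 → advance -1; mR−mL=29/549 → turn +1·90°
n=3: pose=(3,-4,S); sL=8/17, sR=40/157; mL=-40/157, mR=-4/17; mL+mR=-1308/2669 → advance -1; mR−mL=52/2669 → turn +1·90°
n=4: pose=(3,-3,E); sL=4/17, sR=20/49; mL=-20/49, mR=-2/17; mL+mR=-438/833 → advance -1; mR−mL=242/833 → turn +1·90°

0 4/17 20/49 -20/49 -2/17 3 -3 E
1 8/53 8/37 -8/37 -4/53 2 -3 N
2 2/9 10/61 -10/61 -1/9 2 -4 W
3 8/17 40/157 -40/157 -4/17 3 -4 S
4 4/17 20/49 -20/49 -2/17 3 -3 E
final 2 -3 N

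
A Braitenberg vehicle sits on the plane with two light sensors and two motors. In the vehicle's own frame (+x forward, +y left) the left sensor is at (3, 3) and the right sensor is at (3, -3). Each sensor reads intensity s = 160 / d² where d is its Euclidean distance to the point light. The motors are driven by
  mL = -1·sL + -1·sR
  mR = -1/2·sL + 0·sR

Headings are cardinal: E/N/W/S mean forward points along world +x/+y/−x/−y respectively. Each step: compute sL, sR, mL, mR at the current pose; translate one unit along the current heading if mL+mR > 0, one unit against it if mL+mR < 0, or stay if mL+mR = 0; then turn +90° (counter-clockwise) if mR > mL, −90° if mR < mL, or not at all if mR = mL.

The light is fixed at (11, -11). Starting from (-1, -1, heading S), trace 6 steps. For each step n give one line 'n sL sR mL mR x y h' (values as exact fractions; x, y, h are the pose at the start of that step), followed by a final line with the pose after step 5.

n=0: pose=(-1,-1,S); sL=16/13, sR=80/137; mL=-3232/1781, mR=-8/13; mL+mR=-4328/1781 → advance -1; mR−mL=2136/1781 → turn +1·90°
n=1: pose=(-1,0,E); sL=160/277, sR=32/29; mL=-13504/8033, mR=-80/277; mL+mR=-15824/8033 → advance -1; mR−mL=11184/8033 → turn +1·90°
n=2: pose=(-2,0,N); sL=40/113, sR=20/37; mL=-3740/4181, mR=-20/113; mL+mR=-4480/4181 → advance -1; mR−mL=3000/4181 → turn +1·90°
n=3: pose=(-2,-1,W); sL=32/61, sR=32/85; mL=-4672/5185, mR=-16/61; mL+mR=-6032/5185 → advance -1; mR−mL=3312/5185 → turn +1·90°
n=4: pose=(-1,-1,S); sL=16/13, sR=80/137; mL=-3232/1781, mR=-8/13; mL+mR=-4328/1781 → advance -1; mR−mL=2136/1781 → turn +1·90°
n=5: pose=(-1,0,E); sL=160/277, sR=32/29; mL=-13504/8033, mR=-80/277; mL+mR=-15824/8033 → advance -1; mR−mL=11184/8033 → turn +1·90°

0 16/13 80/137 -3232/1781 -8/13 -1 -1 S
1 160/277 32/29 -13504/8033 -80/277 -1 0 E
2 40/113 20/37 -3740/4181 -20/113 -2 0 N
3 32/61 32/85 -4672/5185 -16/61 -2 -1 W
4 16/13 80/137 -3232/1781 -8/13 -1 -1 S
5 160/277 32/29 -13504/8033 -80/277 -1 0 E
final -2 0 N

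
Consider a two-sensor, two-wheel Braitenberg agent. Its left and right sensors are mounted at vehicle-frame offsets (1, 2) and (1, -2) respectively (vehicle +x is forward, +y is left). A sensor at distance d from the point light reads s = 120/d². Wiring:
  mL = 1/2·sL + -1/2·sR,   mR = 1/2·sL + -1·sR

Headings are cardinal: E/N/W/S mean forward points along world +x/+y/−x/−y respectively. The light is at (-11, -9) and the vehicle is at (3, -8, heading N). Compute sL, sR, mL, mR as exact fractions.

left sensor world pos  = (1, -7); dL² = 148
right sensor world pos = (5, -7); dR² = 260
sL = 120/148 = 30/37
sR = 120/260 = 6/13
mL = 1/2·sL + -1/2·sR = 84/481
mR = 1/2·sL + -1·sR = -27/481

30/37 6/13 84/481 -27/481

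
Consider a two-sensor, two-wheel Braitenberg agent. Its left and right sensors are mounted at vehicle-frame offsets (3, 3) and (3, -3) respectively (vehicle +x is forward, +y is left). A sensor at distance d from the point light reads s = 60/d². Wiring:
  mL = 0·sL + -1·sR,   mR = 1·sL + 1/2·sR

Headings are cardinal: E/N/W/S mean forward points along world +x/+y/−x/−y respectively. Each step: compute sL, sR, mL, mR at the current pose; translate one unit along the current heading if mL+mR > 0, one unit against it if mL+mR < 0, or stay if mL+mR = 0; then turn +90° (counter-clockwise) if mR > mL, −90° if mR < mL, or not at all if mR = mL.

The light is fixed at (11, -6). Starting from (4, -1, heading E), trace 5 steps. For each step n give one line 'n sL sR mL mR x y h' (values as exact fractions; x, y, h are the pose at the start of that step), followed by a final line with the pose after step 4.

n=0: pose=(4,-1,E); sL=3/4, sR=3; mL=-3, mR=9/4; mL+mR=-3/4 → advance -1; mR−mL=21/4 → turn +1·90°
n=1: pose=(3,-1,N); sL=12/37, sR=60/89; mL=-60/89, mR=2178/3293; mL+mR=-42/3293 → advance -1; mR−mL=4398/3293 → turn +1·90°
n=2: pose=(3,-2,W); sL=30/61, sR=6/17; mL=-6/17, mR=693/1037; mL+mR=327/1037 → advance +1; mR−mL=1059/1037 → turn +1·90°
n=3: pose=(2,-2,S); sL=60/37, sR=12/29; mL=-12/29, mR=1962/1073; mL+mR=1518/1073 → advance +1; mR−mL=2406/1073 → turn +1·90°
n=4: pose=(2,-3,E); sL=5/6, sR=5/3; mL=-5/3, mR=5/3; mL+mR=0 → advance +0; mR−mL=10/3 → turn +1·90°

0 3/4 3 -3 9/4 4 -1 E
1 12/37 60/89 -60/89 2178/3293 3 -1 N
2 30/61 6/17 -6/17 693/1037 3 -2 W
3 60/37 12/29 -12/29 1962/1073 2 -2 S
4 5/6 5/3 -5/3 5/3 2 -3 E
final 2 -3 N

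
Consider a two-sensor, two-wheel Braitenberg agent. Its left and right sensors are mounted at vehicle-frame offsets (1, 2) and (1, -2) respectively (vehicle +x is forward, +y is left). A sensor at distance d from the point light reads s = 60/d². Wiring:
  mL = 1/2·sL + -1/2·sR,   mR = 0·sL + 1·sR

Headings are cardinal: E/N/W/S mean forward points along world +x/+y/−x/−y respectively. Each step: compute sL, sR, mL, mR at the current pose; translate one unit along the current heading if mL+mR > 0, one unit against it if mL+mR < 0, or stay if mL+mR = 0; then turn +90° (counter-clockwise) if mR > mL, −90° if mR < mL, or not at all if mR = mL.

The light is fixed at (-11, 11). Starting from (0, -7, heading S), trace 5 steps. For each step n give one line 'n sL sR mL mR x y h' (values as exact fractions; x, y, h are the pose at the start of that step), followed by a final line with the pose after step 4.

n=0: pose=(0,-7,S); sL=6/53, sR=30/221; mL=-132/11713, mR=30/221; mL+mR=1458/11713 → advance +1; mR−mL=1722/11713 → turn +1·90°
n=1: pose=(0,-8,E); sL=60/433, sR=4/39; mL=304/16887, mR=4/39; mL+mR=2036/16887 → advance +1; mR−mL=476/5629 → turn +1·90°
n=2: pose=(1,-8,N); sL=15/106, sR=3/26; mL=9/689, mR=3/26; mL+mR=177/1378 → advance +1; mR−mL=141/1378 → turn +1·90°
n=3: pose=(1,-7,W); sL=60/521, sR=60/377; mL=-4320/196417, mR=60/377; mL+mR=26940/196417 → advance +1; mR−mL=35580/196417 → turn +1·90°
n=4: pose=(0,-7,S); sL=6/53, sR=30/221; mL=-132/11713, mR=30/221; mL+mR=1458/11713 → advance +1; mR−mL=1722/11713 → turn +1·90°

0 6/53 30/221 -132/11713 30/221 0 -7 S
1 60/433 4/39 304/16887 4/39 0 -8 E
2 15/106 3/26 9/689 3/26 1 -8 N
3 60/521 60/377 -4320/196417 60/377 1 -7 W
4 6/53 30/221 -132/11713 30/221 0 -7 S
final 0 -8 E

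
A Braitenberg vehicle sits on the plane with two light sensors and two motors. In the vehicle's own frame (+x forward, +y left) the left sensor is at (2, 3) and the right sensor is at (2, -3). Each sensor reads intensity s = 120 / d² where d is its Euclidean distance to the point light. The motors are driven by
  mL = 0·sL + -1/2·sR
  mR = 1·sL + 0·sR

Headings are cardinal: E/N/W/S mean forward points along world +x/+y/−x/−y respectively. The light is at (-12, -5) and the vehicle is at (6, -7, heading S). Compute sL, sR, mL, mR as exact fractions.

left sensor world pos  = (9, -9); dL² = 457
right sensor world pos = (3, -9); dR² = 241
sL = 120/457 = 120/457
sR = 120/241 = 120/241
mL = 0·sL + -1/2·sR = -60/241
mR = 1·sL + 0·sR = 120/457

120/457 120/241 -60/241 120/457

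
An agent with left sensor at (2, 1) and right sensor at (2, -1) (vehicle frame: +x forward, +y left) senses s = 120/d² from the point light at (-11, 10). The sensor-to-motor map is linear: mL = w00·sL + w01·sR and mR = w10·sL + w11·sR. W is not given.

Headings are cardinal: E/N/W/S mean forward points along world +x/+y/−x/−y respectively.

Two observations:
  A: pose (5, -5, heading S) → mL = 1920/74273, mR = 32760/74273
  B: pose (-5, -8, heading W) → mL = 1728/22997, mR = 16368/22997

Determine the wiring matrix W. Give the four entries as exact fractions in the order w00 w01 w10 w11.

obs A: pose=(5,-5,S) → sL=60/289, sR=60/257, mL=1920/74273, mR=32760/74273
obs B: pose=(-5,-8,W) → sL=120/377, sR=24/61, mL=1728/22997, mR=16368/22997
sensor matrix S = [[60/289, 60/257], [120/377, 24/61]]; det S = 12591360/1708056181
solve [mL_A; mL_B] = S·[w00; w01] and [mR_A; mR_B] = S·[w10; w11]:
  w00 = -1, w01 = 1, w10 = 1, w11 = 1

-1 1 1 1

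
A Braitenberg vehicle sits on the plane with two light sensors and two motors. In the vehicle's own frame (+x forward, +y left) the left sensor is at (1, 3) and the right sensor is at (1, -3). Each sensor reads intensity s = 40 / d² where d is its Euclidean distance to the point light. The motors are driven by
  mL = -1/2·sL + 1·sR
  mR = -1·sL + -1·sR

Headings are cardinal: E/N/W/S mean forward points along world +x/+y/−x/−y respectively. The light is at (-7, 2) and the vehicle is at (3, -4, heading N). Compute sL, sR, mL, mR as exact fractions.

20/37 20/97 -230/3589 -2680/3589

left sensor world pos  = (0, -3); dL² = 74
right sensor world pos = (6, -3); dR² = 194
sL = 40/74 = 20/37
sR = 40/194 = 20/97
mL = -1/2·sL + 1·sR = -230/3589
mR = -1·sL + -1·sR = -2680/3589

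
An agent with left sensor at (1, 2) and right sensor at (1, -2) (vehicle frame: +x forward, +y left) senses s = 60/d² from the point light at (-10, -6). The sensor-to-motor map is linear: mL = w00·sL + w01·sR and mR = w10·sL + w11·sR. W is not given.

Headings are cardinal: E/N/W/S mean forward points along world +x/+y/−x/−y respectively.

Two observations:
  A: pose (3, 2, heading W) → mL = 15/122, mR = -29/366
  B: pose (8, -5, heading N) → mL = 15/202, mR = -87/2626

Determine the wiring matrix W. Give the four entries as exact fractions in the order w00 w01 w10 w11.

0 1/2 1/2 -1

obs A: pose=(3,2,W) → sL=1/3, sR=15/61, mL=15/122, mR=-29/366
obs B: pose=(8,-5,N) → sL=3/13, sR=15/101, mL=15/202, mR=-87/2626
sensor matrix S = [[1/3, 15/61], [3/13, 15/101]]; det S = -580/80093
solve [mL_A; mL_B] = S·[w00; w01] and [mR_A; mR_B] = S·[w10; w11]:
  w00 = 0, w01 = 1/2, w10 = 1/2, w11 = -1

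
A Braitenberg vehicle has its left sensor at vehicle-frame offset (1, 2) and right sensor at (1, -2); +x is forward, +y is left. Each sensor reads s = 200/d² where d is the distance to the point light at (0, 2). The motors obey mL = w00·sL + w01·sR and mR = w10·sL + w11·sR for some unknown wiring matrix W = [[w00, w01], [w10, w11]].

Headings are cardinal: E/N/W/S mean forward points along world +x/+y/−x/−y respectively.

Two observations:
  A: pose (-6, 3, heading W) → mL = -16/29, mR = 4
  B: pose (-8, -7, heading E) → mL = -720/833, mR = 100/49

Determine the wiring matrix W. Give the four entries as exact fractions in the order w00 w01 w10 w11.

obs A: pose=(-6,3,W) → sL=4, sR=100/29, mL=-16/29, mR=4
obs B: pose=(-8,-7,E) → sL=100/49, sR=20/17, mL=-720/833, mR=100/49
sensor matrix S = [[4, 100/29], [100/49, 20/17]]; det S = -56320/24157
solve [mL_A; mL_B] = S·[w00; w01] and [mR_A; mR_B] = S·[w10; w11]:
  w00 = -1, w01 = 1, w10 = 1, w11 = 0

-1 1 1 0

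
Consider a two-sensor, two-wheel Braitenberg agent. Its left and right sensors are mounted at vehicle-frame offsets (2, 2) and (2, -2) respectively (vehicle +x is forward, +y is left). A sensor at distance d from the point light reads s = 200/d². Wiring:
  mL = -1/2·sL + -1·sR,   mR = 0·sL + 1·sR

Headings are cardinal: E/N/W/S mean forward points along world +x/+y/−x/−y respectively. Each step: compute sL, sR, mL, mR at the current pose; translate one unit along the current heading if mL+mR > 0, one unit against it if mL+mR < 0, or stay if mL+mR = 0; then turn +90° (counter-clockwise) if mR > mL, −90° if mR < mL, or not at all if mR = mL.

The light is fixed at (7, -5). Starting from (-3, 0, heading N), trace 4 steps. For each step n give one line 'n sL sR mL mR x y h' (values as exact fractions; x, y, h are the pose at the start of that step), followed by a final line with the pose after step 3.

0 200/193 200/113 -49900/21809 200/113 -3 0 N
1 50/37 10/9 -595/333 10/9 -3 -1 W
2 200/53 8/5 -924/265 8/5 -2 -1 S
3 100/49 100/29 -6350/1421 100/29 -2 0 E
final -3 0 N

n=0: pose=(-3,0,N); sL=200/193, sR=200/113; mL=-49900/21809, mR=200/113; mL+mR=-100/193 → advance -1; mR−mL=88500/21809 → turn +1·90°
n=1: pose=(-3,-1,W); sL=50/37, sR=10/9; mL=-595/333, mR=10/9; mL+mR=-25/37 → advance -1; mR−mL=965/333 → turn +1·90°
n=2: pose=(-2,-1,S); sL=200/53, sR=8/5; mL=-924/265, mR=8/5; mL+mR=-100/53 → advance -1; mR−mL=1348/265 → turn +1·90°
n=3: pose=(-2,0,E); sL=100/49, sR=100/29; mL=-6350/1421, mR=100/29; mL+mR=-50/49 → advance -1; mR−mL=11250/1421 → turn +1·90°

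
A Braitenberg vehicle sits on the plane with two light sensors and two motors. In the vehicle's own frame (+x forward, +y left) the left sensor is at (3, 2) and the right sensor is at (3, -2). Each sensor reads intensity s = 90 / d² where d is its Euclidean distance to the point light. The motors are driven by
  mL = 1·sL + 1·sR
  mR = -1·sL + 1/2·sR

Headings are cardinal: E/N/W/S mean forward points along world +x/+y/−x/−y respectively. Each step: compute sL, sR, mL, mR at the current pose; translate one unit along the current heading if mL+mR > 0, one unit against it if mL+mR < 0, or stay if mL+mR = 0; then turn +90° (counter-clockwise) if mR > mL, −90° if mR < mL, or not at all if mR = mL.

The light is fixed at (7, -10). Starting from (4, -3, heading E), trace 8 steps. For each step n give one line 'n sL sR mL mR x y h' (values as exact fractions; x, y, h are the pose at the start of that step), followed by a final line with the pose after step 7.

n=0: pose=(4,-3,E); sL=10/9, sR=18/5; mL=212/45, mR=31/45; mL+mR=27/5 → advance +1; mR−mL=-181/45 → turn -1·90°
n=1: pose=(5,-3,S); sL=45/8, sR=45/16; mL=135/16, mR=-135/32; mL+mR=135/32 → advance +1; mR−mL=-405/32 → turn -1·90°
n=2: pose=(5,-4,W); sL=90/41, sR=90/89; mL=11700/3649, mR=-6165/3649; mL+mR=135/89 → advance +1; mR−mL=-17865/3649 → turn -1·90°
n=3: pose=(4,-4,N); sL=45/53, sR=45/41; mL=4230/2173, mR=-1305/4346; mL+mR=135/82 → advance +1; mR−mL=-9765/4346 → turn -1·90°
n=4: pose=(4,-3,E); sL=10/9, sR=18/5; mL=212/45, mR=31/45; mL+mR=27/5 → advance +1; mR−mL=-181/45 → turn -1·90°
n=5: pose=(5,-3,S); sL=45/8, sR=45/16; mL=135/16, mR=-135/32; mL+mR=135/32 → advance +1; mR−mL=-405/32 → turn -1·90°
n=6: pose=(5,-4,W); sL=90/41, sR=90/89; mL=11700/3649, mR=-6165/3649; mL+mR=135/89 → advance +1; mR−mL=-17865/3649 → turn -1·90°
n=7: pose=(4,-4,N); sL=45/53, sR=45/41; mL=4230/2173, mR=-1305/4346; mL+mR=135/82 → advance +1; mR−mL=-9765/4346 → turn -1·90°

0 10/9 18/5 212/45 31/45 4 -3 E
1 45/8 45/16 135/16 -135/32 5 -3 S
2 90/41 90/89 11700/3649 -6165/3649 5 -4 W
3 45/53 45/41 4230/2173 -1305/4346 4 -4 N
4 10/9 18/5 212/45 31/45 4 -3 E
5 45/8 45/16 135/16 -135/32 5 -3 S
6 90/41 90/89 11700/3649 -6165/3649 5 -4 W
7 45/53 45/41 4230/2173 -1305/4346 4 -4 N
final 4 -3 E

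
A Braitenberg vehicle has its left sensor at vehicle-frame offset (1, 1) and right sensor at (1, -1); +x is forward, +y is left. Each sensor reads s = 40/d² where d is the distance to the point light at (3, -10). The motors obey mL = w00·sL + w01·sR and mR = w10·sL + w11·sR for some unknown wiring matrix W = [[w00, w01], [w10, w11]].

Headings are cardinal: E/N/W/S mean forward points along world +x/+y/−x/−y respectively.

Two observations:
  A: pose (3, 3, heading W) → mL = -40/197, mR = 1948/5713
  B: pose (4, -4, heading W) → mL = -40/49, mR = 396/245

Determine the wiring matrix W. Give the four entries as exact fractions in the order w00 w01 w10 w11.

obs A: pose=(3,3,W) → sL=8/29, sR=40/197, mL=-40/197, mR=1948/5713
obs B: pose=(4,-4,W) → sL=8/5, sR=40/49, mL=-40/49, mR=396/245
sensor matrix S = [[8/29, 40/197], [8/5, 40/49]]; det S = -27904/279937
solve [mL_A; mL_B] = S·[w00; w01] and [mR_A; mR_B] = S·[w10; w11]:
  w00 = 0, w01 = -1, w10 = 1/2, w11 = 1

0 -1 1/2 1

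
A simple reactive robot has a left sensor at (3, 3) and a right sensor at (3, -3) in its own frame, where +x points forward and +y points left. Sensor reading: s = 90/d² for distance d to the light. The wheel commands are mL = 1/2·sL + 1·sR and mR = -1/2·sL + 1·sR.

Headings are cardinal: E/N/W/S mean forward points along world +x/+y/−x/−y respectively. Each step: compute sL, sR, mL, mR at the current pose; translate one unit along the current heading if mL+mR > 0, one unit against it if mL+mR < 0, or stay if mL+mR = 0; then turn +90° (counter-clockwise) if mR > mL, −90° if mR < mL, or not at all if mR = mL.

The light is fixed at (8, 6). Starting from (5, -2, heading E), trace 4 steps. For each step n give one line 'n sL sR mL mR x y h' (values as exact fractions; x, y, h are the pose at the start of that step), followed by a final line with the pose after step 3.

0 18/5 90/121 1539/605 -639/605 5 -2 E
1 45/61 45/73 8775/8906 2205/8906 6 -2 S
2 90/169 90/61 17955/10309 12465/10309 6 -3 W
3 5/4 5/2 25/8 15/8 5 -3 N
final 5 -2 E

n=0: pose=(5,-2,E); sL=18/5, sR=90/121; mL=1539/605, mR=-639/605; mL+mR=180/121 → advance +1; mR−mL=-18/5 → turn -1·90°
n=1: pose=(6,-2,S); sL=45/61, sR=45/73; mL=8775/8906, mR=2205/8906; mL+mR=90/73 → advance +1; mR−mL=-45/61 → turn -1·90°
n=2: pose=(6,-3,W); sL=90/169, sR=90/61; mL=17955/10309, mR=12465/10309; mL+mR=180/61 → advance +1; mR−mL=-90/169 → turn -1·90°
n=3: pose=(5,-3,N); sL=5/4, sR=5/2; mL=25/8, mR=15/8; mL+mR=5 → advance +1; mR−mL=-5/4 → turn -1·90°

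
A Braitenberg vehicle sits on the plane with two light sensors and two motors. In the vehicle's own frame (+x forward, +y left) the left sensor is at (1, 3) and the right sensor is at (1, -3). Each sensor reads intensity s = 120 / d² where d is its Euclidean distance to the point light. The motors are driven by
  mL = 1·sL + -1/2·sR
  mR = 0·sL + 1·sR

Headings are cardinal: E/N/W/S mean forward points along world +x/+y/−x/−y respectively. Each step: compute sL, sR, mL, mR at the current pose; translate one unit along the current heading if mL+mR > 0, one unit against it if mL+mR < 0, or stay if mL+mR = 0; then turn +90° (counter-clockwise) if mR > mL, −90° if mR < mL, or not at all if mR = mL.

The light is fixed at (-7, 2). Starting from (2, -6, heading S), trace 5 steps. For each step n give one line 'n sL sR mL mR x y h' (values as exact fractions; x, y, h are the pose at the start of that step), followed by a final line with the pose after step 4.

0 8/15 40/39 4/195 40/39 2 -6 S
1 15/17 30/61 660/1037 30/61 2 -7 E
2 120/269 120/149 1740/40081 120/149 3 -7 S
3 12/17 12/29 246/493 12/29 3 -8 E
4 120/317 24/37 636/11729 24/37 4 -8 S
final 4 -9 E

n=0: pose=(2,-6,S); sL=8/15, sR=40/39; mL=4/195, mR=40/39; mL+mR=68/65 → advance +1; mR−mL=196/195 → turn +1·90°
n=1: pose=(2,-7,E); sL=15/17, sR=30/61; mL=660/1037, mR=30/61; mL+mR=1170/1037 → advance +1; mR−mL=-150/1037 → turn -1·90°
n=2: pose=(3,-7,S); sL=120/269, sR=120/149; mL=1740/40081, mR=120/149; mL+mR=34020/40081 → advance +1; mR−mL=30540/40081 → turn +1·90°
n=3: pose=(3,-8,E); sL=12/17, sR=12/29; mL=246/493, mR=12/29; mL+mR=450/493 → advance +1; mR−mL=-42/493 → turn -1·90°
n=4: pose=(4,-8,S); sL=120/317, sR=24/37; mL=636/11729, mR=24/37; mL+mR=8244/11729 → advance +1; mR−mL=6972/11729 → turn +1·90°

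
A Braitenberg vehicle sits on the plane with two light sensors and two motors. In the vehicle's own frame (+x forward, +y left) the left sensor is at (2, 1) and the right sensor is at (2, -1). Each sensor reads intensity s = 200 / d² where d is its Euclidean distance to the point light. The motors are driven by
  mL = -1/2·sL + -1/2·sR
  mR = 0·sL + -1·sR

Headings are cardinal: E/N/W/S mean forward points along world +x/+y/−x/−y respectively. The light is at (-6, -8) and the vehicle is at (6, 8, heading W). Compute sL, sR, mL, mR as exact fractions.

8/13 200/389 -2856/5057 -200/389

left sensor world pos  = (4, 7); dL² = 325
right sensor world pos = (4, 9); dR² = 389
sL = 200/325 = 8/13
sR = 200/389 = 200/389
mL = -1/2·sL + -1/2·sR = -2856/5057
mR = 0·sL + -1·sR = -200/389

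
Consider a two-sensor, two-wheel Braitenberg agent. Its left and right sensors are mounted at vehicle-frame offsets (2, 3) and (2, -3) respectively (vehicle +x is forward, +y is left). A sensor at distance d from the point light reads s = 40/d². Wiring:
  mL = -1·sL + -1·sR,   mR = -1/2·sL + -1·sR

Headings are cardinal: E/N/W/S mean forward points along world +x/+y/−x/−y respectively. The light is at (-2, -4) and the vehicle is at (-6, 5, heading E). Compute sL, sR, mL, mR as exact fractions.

10/37 1 -47/37 -42/37

left sensor world pos  = (-4, 8); dL² = 148
right sensor world pos = (-4, 2); dR² = 40
sL = 40/148 = 10/37
sR = 40/40 = 1
mL = -1·sL + -1·sR = -47/37
mR = -1/2·sL + -1·sR = -42/37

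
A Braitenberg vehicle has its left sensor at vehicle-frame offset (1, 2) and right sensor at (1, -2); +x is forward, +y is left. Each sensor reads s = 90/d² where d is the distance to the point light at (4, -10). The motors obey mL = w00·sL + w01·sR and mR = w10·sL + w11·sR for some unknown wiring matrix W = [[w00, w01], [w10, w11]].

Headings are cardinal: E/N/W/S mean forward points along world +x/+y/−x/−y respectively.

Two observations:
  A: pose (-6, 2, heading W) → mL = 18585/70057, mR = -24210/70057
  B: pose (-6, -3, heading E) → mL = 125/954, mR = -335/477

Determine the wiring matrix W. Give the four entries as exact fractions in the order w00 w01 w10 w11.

1 -1/2 -1/2 -1/2

obs A: pose=(-6,2,W) → sL=90/221, sR=90/317, mL=18585/70057, mR=-24210/70057
obs B: pose=(-6,-3,E) → sL=5/9, sR=45/53, mL=125/954, mR=-335/477
sensor matrix S = [[90/221, 90/317], [5/9, 45/53]]; det S = 698200/3713021
solve [mL_A; mL_B] = S·[w00; w01] and [mR_A; mR_B] = S·[w10; w11]:
  w00 = 1, w01 = -1/2, w10 = -1/2, w11 = -1/2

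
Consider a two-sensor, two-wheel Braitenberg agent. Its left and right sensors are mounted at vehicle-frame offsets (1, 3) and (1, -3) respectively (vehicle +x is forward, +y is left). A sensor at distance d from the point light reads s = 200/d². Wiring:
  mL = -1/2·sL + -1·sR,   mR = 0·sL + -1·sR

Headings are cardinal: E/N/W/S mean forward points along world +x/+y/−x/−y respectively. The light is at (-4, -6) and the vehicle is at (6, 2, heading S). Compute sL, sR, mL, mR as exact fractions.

100/109 100/49 -13350/5341 -100/49

left sensor world pos  = (9, 1); dL² = 218
right sensor world pos = (3, 1); dR² = 98
sL = 200/218 = 100/109
sR = 200/98 = 100/49
mL = -1/2·sL + -1·sR = -13350/5341
mR = 0·sL + -1·sR = -100/49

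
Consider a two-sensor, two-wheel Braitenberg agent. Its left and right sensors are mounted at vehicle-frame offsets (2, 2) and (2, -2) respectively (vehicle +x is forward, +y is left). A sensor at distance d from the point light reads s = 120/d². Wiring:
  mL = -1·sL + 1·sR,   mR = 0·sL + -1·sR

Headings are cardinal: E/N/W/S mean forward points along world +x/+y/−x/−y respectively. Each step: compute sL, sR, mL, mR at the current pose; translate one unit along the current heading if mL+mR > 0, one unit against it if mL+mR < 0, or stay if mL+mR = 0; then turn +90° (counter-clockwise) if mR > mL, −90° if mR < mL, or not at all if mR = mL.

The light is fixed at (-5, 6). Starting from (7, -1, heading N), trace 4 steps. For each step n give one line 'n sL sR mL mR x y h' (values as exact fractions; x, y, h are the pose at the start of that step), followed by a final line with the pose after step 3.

0 24/25 120/221 -2304/5525 -120/221 7 -1 N
1 15/29 15/37 -120/1073 -15/37 7 -2 E
2 120/269 120/181 10560/48689 -120/181 6 -2 S
3 20/27 60/53 560/1431 -60/53 6 -1 W
final 7 -1 N

n=0: pose=(7,-1,N); sL=24/25, sR=120/221; mL=-2304/5525, mR=-120/221; mL+mR=-24/25 → advance -1; mR−mL=-696/5525 → turn -1·90°
n=1: pose=(7,-2,E); sL=15/29, sR=15/37; mL=-120/1073, mR=-15/37; mL+mR=-15/29 → advance -1; mR−mL=-315/1073 → turn -1·90°
n=2: pose=(6,-2,S); sL=120/269, sR=120/181; mL=10560/48689, mR=-120/181; mL+mR=-120/269 → advance -1; mR−mL=-42840/48689 → turn -1·90°
n=3: pose=(6,-1,W); sL=20/27, sR=60/53; mL=560/1431, mR=-60/53; mL+mR=-20/27 → advance -1; mR−mL=-2180/1431 → turn -1·90°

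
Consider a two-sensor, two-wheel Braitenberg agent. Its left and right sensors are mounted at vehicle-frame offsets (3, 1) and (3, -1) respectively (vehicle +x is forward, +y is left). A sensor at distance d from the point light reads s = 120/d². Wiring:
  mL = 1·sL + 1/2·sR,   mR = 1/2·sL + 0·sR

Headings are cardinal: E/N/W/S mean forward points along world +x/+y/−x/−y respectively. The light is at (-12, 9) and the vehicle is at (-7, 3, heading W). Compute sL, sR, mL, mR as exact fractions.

left sensor world pos  = (-10, 2); dL² = 53
right sensor world pos = (-10, 4); dR² = 29
sL = 120/53 = 120/53
sR = 120/29 = 120/29
mL = 1·sL + 1/2·sR = 6660/1537
mR = 1/2·sL + 0·sR = 60/53

120/53 120/29 6660/1537 60/53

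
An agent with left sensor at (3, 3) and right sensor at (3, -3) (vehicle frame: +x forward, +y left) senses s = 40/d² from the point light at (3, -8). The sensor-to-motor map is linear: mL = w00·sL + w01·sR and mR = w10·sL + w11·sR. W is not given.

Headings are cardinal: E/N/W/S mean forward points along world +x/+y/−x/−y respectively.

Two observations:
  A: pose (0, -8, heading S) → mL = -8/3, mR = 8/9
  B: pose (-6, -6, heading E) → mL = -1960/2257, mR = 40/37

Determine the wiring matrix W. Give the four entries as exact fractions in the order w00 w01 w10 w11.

-1/2 -1/2 0 1

obs A: pose=(0,-8,S) → sL=40/9, sR=8/9, mL=-8/3, mR=8/9
obs B: pose=(-6,-6,E) → sL=40/61, sR=40/37, mL=-1960/2257, mR=40/37
sensor matrix S = [[40/9, 8/9], [40/61, 40/37]]; det S = 85760/20313
solve [mL_A; mL_B] = S·[w00; w01] and [mR_A; mR_B] = S·[w10; w11]:
  w00 = -1/2, w01 = -1/2, w10 = 0, w11 = 1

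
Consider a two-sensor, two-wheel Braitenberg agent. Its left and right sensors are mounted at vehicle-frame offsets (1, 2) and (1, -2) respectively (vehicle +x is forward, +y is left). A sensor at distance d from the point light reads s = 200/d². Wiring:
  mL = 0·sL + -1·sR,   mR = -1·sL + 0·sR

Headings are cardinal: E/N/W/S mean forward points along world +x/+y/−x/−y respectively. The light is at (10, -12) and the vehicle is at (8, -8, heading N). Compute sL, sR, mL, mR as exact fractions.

left sensor world pos  = (6, -7); dL² = 41
right sensor world pos = (10, -7); dR² = 25
sL = 200/41 = 200/41
sR = 200/25 = 8
mL = 0·sL + -1·sR = -8
mR = -1·sL + 0·sR = -200/41

200/41 8 -8 -200/41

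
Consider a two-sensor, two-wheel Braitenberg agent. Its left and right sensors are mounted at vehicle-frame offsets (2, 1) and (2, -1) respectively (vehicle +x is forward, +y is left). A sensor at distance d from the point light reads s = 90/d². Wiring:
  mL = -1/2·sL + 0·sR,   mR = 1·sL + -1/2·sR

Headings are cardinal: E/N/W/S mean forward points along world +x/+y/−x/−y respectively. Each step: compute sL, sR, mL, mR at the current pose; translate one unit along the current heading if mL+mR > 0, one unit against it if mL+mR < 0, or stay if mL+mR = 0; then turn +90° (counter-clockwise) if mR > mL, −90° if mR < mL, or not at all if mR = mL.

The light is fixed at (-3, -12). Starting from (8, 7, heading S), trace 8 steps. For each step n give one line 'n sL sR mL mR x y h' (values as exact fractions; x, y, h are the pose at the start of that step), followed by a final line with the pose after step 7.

0 90/433 90/389 -45/433 15525/168437 8 7 S
1 9/61 9/53 -9/122 405/6466 8 8 E
2 18/113 18/121 -9/113 1161/13673 7 8 N
3 45/232 45/274 -45/464 3555/31784 7 9 W
4 90/461 18/85 -45/461 3501/39185 6 9 S
5 9/65 45/281 -9/130 2133/36530 6 10 E
6 18/125 10/73 -9/125 689/9125 5 10 N
7 9/52 5/34 -9/104 22/221 5 11 W
final 4 11 S

n=0: pose=(8,7,S); sL=90/433, sR=90/389; mL=-45/433, mR=15525/168437; mL+mR=-1980/168437 → advance -1; mR−mL=33030/168437 → turn +1·90°
n=1: pose=(8,8,E); sL=9/61, sR=9/53; mL=-9/122, mR=405/6466; mL+mR=-36/3233 → advance -1; mR−mL=441/3233 → turn +1·90°
n=2: pose=(7,8,N); sL=18/113, sR=18/121; mL=-9/113, mR=1161/13673; mL+mR=72/13673 → advance +1; mR−mL=2250/13673 → turn +1·90°
n=3: pose=(7,9,W); sL=45/232, sR=45/274; mL=-45/464, mR=3555/31784; mL+mR=945/63568 → advance +1; mR−mL=13275/63568 → turn +1·90°
n=4: pose=(6,9,S); sL=90/461, sR=18/85; mL=-45/461, mR=3501/39185; mL+mR=-324/39185 → advance -1; mR−mL=7326/39185 → turn +1·90°
n=5: pose=(6,10,E); sL=9/65, sR=45/281; mL=-9/130, mR=2133/36530; mL+mR=-198/18265 → advance -1; mR−mL=2331/18265 → turn +1·90°
n=6: pose=(5,10,N); sL=18/125, sR=10/73; mL=-9/125, mR=689/9125; mL+mR=32/9125 → advance +1; mR−mL=1346/9125 → turn +1·90°
n=7: pose=(5,11,W); sL=9/52, sR=5/34; mL=-9/104, mR=22/221; mL+mR=23/1768 → advance +1; mR−mL=329/1768 → turn +1·90°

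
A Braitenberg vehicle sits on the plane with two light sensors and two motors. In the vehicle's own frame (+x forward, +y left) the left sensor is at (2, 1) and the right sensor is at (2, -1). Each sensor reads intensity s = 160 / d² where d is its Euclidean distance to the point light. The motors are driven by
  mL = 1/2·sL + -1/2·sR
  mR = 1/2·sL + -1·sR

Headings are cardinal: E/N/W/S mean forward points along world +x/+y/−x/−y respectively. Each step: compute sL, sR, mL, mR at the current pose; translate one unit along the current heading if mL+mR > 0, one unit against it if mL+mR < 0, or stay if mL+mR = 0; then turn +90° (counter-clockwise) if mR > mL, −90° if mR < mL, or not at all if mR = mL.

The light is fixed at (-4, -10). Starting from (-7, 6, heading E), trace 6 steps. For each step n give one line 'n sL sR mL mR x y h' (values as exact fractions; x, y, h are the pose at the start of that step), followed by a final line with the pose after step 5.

n=0: pose=(-7,6,E); sL=16/29, sR=80/113; mL=-256/3277, mR=-1416/3277; mL+mR=-1672/3277 → advance -1; mR−mL=-40/113 → turn -1·90°
n=1: pose=(-8,6,S); sL=32/41, sR=160/221; mL=256/9061, mR=-3024/9061; mL+mR=-2768/9061 → advance -1; mR−mL=-80/221 → turn -1·90°
n=2: pose=(-8,7,W); sL=40/73, sR=4/9; mL=34/657, mR=-112/657; mL+mR=-26/219 → advance -1; mR−mL=-2/9 → turn -1·90°
n=3: pose=(-7,7,N); sL=160/377, sR=32/73; mL=-192/27521, mR=-6224/27521; mL+mR=-6416/27521 → advance -1; mR−mL=-16/73 → turn -1·90°
n=4: pose=(-7,6,E); sL=16/29, sR=80/113; mL=-256/3277, mR=-1416/3277; mL+mR=-1672/3277 → advance -1; mR−mL=-40/113 → turn -1·90°
n=5: pose=(-8,6,S); sL=32/41, sR=160/221; mL=256/9061, mR=-3024/9061; mL+mR=-2768/9061 → advance -1; mR−mL=-80/221 → turn -1·90°

0 16/29 80/113 -256/3277 -1416/3277 -7 6 E
1 32/41 160/221 256/9061 -3024/9061 -8 6 S
2 40/73 4/9 34/657 -112/657 -8 7 W
3 160/377 32/73 -192/27521 -6224/27521 -7 7 N
4 16/29 80/113 -256/3277 -1416/3277 -7 6 E
5 32/41 160/221 256/9061 -3024/9061 -8 6 S
final -8 7 W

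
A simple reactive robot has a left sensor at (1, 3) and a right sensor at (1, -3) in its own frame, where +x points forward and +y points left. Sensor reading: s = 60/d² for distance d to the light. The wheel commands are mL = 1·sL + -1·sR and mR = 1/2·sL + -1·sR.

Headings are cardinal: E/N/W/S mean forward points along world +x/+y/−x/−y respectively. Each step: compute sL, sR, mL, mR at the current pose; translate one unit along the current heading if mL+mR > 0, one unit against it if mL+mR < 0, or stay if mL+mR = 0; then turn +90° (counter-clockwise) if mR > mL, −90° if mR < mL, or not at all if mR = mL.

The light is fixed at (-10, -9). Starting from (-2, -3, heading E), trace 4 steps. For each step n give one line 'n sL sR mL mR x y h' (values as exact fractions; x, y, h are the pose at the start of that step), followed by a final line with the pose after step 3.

n=0: pose=(-2,-3,E); sL=10/27, sR=2/3; mL=-8/27, mR=-13/27; mL+mR=-7/9 → advance -1; mR−mL=-5/27 → turn -1·90°
n=1: pose=(-3,-3,S); sL=12/25, sR=60/41; mL=-1008/1025, mR=-1254/1025; mL+mR=-2262/1025 → advance -1; mR−mL=-6/25 → turn -1·90°
n=2: pose=(-3,-2,W); sL=15/13, sR=15/34; mL=315/442, mR=30/221; mL+mR=375/442 → advance +1; mR−mL=-15/26 → turn -1·90°
n=3: pose=(-4,-2,N); sL=60/73, sR=12/29; mL=864/2117, mR=-6/2117; mL+mR=858/2117 → advance +1; mR−mL=-30/73 → turn -1·90°

0 10/27 2/3 -8/27 -13/27 -2 -3 E
1 12/25 60/41 -1008/1025 -1254/1025 -3 -3 S
2 15/13 15/34 315/442 30/221 -3 -2 W
3 60/73 12/29 864/2117 -6/2117 -4 -2 N
final -4 -1 E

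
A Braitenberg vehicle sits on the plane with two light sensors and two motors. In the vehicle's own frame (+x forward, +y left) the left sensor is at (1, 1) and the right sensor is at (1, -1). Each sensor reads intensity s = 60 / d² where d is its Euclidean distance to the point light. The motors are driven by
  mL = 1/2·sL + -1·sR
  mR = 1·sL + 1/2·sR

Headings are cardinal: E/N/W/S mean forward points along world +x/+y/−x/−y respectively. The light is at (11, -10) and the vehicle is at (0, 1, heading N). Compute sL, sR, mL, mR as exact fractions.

left sensor world pos  = (-1, 2); dL² = 288
right sensor world pos = (1, 2); dR² = 244
sL = 60/288 = 5/24
sR = 60/244 = 15/61
mL = 1/2·sL + -1·sR = -415/2928
mR = 1·sL + 1/2·sR = 485/1464

5/24 15/61 -415/2928 485/1464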